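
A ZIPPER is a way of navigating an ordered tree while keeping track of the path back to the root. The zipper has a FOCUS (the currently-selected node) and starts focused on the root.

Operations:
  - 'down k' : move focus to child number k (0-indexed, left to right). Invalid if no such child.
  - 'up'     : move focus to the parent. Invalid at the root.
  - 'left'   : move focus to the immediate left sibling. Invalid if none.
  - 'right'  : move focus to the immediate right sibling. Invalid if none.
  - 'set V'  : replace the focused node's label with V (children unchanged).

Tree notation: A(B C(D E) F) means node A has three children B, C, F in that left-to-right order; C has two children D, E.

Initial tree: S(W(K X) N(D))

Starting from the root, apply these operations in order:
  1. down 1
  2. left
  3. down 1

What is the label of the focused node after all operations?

Answer: X

Derivation:
Step 1 (down 1): focus=N path=1 depth=1 children=['D'] left=['W'] right=[] parent=S
Step 2 (left): focus=W path=0 depth=1 children=['K', 'X'] left=[] right=['N'] parent=S
Step 3 (down 1): focus=X path=0/1 depth=2 children=[] left=['K'] right=[] parent=W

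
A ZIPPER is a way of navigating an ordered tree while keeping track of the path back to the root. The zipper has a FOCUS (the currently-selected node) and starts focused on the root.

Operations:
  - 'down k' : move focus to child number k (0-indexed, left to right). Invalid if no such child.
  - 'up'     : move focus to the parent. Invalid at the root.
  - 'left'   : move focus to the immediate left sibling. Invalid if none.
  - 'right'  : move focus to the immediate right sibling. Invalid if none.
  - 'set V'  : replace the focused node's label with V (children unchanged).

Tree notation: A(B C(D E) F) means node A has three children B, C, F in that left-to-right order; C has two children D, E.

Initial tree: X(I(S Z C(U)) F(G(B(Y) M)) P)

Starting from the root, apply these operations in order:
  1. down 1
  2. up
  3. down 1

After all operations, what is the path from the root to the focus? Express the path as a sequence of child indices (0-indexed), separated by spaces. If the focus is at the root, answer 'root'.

Step 1 (down 1): focus=F path=1 depth=1 children=['G'] left=['I'] right=['P'] parent=X
Step 2 (up): focus=X path=root depth=0 children=['I', 'F', 'P'] (at root)
Step 3 (down 1): focus=F path=1 depth=1 children=['G'] left=['I'] right=['P'] parent=X

Answer: 1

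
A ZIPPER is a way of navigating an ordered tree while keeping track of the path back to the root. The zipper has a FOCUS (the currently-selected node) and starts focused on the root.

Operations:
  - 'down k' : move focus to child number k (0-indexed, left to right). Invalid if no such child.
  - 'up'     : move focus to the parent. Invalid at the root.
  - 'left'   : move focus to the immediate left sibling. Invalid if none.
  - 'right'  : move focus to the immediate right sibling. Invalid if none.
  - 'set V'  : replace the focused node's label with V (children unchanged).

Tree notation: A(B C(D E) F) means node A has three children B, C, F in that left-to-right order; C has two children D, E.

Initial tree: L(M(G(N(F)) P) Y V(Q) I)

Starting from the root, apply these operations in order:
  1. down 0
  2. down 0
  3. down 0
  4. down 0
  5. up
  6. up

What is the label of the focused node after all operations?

Answer: G

Derivation:
Step 1 (down 0): focus=M path=0 depth=1 children=['G', 'P'] left=[] right=['Y', 'V', 'I'] parent=L
Step 2 (down 0): focus=G path=0/0 depth=2 children=['N'] left=[] right=['P'] parent=M
Step 3 (down 0): focus=N path=0/0/0 depth=3 children=['F'] left=[] right=[] parent=G
Step 4 (down 0): focus=F path=0/0/0/0 depth=4 children=[] left=[] right=[] parent=N
Step 5 (up): focus=N path=0/0/0 depth=3 children=['F'] left=[] right=[] parent=G
Step 6 (up): focus=G path=0/0 depth=2 children=['N'] left=[] right=['P'] parent=M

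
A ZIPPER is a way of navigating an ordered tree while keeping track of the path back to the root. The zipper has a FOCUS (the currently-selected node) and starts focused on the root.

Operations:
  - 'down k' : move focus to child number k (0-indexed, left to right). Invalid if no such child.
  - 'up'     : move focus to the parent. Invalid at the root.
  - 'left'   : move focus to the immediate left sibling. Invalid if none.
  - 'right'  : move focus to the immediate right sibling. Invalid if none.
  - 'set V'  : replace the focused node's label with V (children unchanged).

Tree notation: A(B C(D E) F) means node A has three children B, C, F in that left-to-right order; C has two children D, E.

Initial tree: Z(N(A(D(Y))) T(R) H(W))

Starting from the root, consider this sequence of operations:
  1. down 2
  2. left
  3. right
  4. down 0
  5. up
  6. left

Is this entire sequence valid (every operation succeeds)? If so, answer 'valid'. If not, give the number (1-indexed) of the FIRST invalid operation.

Answer: valid

Derivation:
Step 1 (down 2): focus=H path=2 depth=1 children=['W'] left=['N', 'T'] right=[] parent=Z
Step 2 (left): focus=T path=1 depth=1 children=['R'] left=['N'] right=['H'] parent=Z
Step 3 (right): focus=H path=2 depth=1 children=['W'] left=['N', 'T'] right=[] parent=Z
Step 4 (down 0): focus=W path=2/0 depth=2 children=[] left=[] right=[] parent=H
Step 5 (up): focus=H path=2 depth=1 children=['W'] left=['N', 'T'] right=[] parent=Z
Step 6 (left): focus=T path=1 depth=1 children=['R'] left=['N'] right=['H'] parent=Z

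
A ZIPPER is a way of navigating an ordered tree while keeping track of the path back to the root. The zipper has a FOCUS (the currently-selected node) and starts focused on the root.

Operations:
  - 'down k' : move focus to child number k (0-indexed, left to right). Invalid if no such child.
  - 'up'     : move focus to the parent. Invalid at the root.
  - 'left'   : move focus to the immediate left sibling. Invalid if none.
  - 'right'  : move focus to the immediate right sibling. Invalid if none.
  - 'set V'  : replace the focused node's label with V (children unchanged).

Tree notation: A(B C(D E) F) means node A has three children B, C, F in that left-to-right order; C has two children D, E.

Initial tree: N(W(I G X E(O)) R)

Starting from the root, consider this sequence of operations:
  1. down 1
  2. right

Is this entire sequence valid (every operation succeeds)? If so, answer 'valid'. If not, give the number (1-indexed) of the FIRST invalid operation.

Step 1 (down 1): focus=R path=1 depth=1 children=[] left=['W'] right=[] parent=N
Step 2 (right): INVALID

Answer: 2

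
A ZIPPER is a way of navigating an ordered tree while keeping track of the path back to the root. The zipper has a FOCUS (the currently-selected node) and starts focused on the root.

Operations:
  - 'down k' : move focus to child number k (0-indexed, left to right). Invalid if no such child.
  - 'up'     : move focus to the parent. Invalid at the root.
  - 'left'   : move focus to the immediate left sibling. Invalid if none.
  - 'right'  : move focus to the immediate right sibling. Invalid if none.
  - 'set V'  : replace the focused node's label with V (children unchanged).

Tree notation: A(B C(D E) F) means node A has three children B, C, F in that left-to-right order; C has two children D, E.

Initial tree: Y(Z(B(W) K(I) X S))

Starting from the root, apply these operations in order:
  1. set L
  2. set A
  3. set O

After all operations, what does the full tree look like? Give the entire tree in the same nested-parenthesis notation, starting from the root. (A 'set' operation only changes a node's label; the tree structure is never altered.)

Answer: O(Z(B(W) K(I) X S))

Derivation:
Step 1 (set L): focus=L path=root depth=0 children=['Z'] (at root)
Step 2 (set A): focus=A path=root depth=0 children=['Z'] (at root)
Step 3 (set O): focus=O path=root depth=0 children=['Z'] (at root)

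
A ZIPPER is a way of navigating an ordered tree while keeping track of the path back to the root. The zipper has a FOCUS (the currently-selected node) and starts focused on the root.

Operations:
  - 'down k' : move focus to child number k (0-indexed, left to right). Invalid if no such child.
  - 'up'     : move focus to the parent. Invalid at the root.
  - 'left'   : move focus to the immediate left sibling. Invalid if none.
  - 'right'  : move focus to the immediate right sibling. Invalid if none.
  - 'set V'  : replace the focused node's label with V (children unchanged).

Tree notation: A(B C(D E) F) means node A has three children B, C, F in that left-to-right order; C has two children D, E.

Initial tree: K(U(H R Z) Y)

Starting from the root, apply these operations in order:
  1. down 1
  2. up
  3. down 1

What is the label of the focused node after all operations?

Answer: Y

Derivation:
Step 1 (down 1): focus=Y path=1 depth=1 children=[] left=['U'] right=[] parent=K
Step 2 (up): focus=K path=root depth=0 children=['U', 'Y'] (at root)
Step 3 (down 1): focus=Y path=1 depth=1 children=[] left=['U'] right=[] parent=K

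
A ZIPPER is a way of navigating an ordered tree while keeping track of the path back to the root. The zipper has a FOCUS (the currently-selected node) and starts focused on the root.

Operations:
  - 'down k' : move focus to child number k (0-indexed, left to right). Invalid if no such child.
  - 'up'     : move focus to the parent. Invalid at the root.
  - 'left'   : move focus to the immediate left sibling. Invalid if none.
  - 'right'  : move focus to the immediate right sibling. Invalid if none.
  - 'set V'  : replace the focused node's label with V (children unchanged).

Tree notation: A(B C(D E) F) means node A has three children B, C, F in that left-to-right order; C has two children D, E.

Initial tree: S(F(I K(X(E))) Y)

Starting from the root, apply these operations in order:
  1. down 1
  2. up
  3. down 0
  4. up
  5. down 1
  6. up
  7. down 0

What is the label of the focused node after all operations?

Answer: F

Derivation:
Step 1 (down 1): focus=Y path=1 depth=1 children=[] left=['F'] right=[] parent=S
Step 2 (up): focus=S path=root depth=0 children=['F', 'Y'] (at root)
Step 3 (down 0): focus=F path=0 depth=1 children=['I', 'K'] left=[] right=['Y'] parent=S
Step 4 (up): focus=S path=root depth=0 children=['F', 'Y'] (at root)
Step 5 (down 1): focus=Y path=1 depth=1 children=[] left=['F'] right=[] parent=S
Step 6 (up): focus=S path=root depth=0 children=['F', 'Y'] (at root)
Step 7 (down 0): focus=F path=0 depth=1 children=['I', 'K'] left=[] right=['Y'] parent=S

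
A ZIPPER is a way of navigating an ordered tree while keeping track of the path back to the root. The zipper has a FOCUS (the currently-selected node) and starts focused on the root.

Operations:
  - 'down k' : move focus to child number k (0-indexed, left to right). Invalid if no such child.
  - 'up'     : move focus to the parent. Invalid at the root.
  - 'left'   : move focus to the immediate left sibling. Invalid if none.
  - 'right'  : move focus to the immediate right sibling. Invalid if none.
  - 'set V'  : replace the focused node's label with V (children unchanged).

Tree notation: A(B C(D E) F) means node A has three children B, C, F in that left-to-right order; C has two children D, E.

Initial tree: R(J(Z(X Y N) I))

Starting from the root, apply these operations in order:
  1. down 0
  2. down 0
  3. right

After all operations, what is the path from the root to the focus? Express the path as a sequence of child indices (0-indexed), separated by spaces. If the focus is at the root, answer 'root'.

Step 1 (down 0): focus=J path=0 depth=1 children=['Z', 'I'] left=[] right=[] parent=R
Step 2 (down 0): focus=Z path=0/0 depth=2 children=['X', 'Y', 'N'] left=[] right=['I'] parent=J
Step 3 (right): focus=I path=0/1 depth=2 children=[] left=['Z'] right=[] parent=J

Answer: 0 1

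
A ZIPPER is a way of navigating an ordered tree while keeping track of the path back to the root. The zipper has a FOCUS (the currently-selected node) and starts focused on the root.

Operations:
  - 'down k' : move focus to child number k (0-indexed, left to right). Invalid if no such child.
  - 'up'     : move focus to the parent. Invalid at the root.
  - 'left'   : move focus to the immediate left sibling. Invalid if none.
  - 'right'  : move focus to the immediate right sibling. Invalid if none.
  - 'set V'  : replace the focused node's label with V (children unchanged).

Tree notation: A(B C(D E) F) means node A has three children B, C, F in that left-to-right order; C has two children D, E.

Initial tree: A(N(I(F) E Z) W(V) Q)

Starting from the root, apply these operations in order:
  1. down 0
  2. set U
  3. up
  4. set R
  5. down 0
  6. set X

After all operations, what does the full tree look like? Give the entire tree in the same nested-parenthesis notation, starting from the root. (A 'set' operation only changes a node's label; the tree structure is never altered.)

Answer: R(X(I(F) E Z) W(V) Q)

Derivation:
Step 1 (down 0): focus=N path=0 depth=1 children=['I', 'E', 'Z'] left=[] right=['W', 'Q'] parent=A
Step 2 (set U): focus=U path=0 depth=1 children=['I', 'E', 'Z'] left=[] right=['W', 'Q'] parent=A
Step 3 (up): focus=A path=root depth=0 children=['U', 'W', 'Q'] (at root)
Step 4 (set R): focus=R path=root depth=0 children=['U', 'W', 'Q'] (at root)
Step 5 (down 0): focus=U path=0 depth=1 children=['I', 'E', 'Z'] left=[] right=['W', 'Q'] parent=R
Step 6 (set X): focus=X path=0 depth=1 children=['I', 'E', 'Z'] left=[] right=['W', 'Q'] parent=R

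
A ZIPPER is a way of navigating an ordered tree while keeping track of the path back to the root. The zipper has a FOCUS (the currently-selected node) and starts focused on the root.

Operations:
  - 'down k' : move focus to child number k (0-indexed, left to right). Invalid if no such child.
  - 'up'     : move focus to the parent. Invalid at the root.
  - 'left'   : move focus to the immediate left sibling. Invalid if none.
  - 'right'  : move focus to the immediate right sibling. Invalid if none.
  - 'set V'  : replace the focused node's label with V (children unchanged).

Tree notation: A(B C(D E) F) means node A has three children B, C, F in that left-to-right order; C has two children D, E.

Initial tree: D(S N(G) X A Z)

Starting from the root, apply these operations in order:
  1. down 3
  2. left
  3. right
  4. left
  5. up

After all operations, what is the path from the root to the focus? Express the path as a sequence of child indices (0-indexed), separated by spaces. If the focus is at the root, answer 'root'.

Answer: root

Derivation:
Step 1 (down 3): focus=A path=3 depth=1 children=[] left=['S', 'N', 'X'] right=['Z'] parent=D
Step 2 (left): focus=X path=2 depth=1 children=[] left=['S', 'N'] right=['A', 'Z'] parent=D
Step 3 (right): focus=A path=3 depth=1 children=[] left=['S', 'N', 'X'] right=['Z'] parent=D
Step 4 (left): focus=X path=2 depth=1 children=[] left=['S', 'N'] right=['A', 'Z'] parent=D
Step 5 (up): focus=D path=root depth=0 children=['S', 'N', 'X', 'A', 'Z'] (at root)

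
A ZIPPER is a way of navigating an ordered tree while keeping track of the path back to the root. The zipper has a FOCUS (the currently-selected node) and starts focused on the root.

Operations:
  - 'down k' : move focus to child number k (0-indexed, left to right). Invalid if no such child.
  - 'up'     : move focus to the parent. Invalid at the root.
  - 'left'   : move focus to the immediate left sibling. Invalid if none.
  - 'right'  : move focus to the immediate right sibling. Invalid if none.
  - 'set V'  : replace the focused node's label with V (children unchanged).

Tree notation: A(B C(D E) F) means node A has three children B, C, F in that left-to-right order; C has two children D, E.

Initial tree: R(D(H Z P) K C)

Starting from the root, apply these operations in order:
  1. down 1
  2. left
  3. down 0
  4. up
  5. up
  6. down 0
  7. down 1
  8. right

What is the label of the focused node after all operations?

Step 1 (down 1): focus=K path=1 depth=1 children=[] left=['D'] right=['C'] parent=R
Step 2 (left): focus=D path=0 depth=1 children=['H', 'Z', 'P'] left=[] right=['K', 'C'] parent=R
Step 3 (down 0): focus=H path=0/0 depth=2 children=[] left=[] right=['Z', 'P'] parent=D
Step 4 (up): focus=D path=0 depth=1 children=['H', 'Z', 'P'] left=[] right=['K', 'C'] parent=R
Step 5 (up): focus=R path=root depth=0 children=['D', 'K', 'C'] (at root)
Step 6 (down 0): focus=D path=0 depth=1 children=['H', 'Z', 'P'] left=[] right=['K', 'C'] parent=R
Step 7 (down 1): focus=Z path=0/1 depth=2 children=[] left=['H'] right=['P'] parent=D
Step 8 (right): focus=P path=0/2 depth=2 children=[] left=['H', 'Z'] right=[] parent=D

Answer: P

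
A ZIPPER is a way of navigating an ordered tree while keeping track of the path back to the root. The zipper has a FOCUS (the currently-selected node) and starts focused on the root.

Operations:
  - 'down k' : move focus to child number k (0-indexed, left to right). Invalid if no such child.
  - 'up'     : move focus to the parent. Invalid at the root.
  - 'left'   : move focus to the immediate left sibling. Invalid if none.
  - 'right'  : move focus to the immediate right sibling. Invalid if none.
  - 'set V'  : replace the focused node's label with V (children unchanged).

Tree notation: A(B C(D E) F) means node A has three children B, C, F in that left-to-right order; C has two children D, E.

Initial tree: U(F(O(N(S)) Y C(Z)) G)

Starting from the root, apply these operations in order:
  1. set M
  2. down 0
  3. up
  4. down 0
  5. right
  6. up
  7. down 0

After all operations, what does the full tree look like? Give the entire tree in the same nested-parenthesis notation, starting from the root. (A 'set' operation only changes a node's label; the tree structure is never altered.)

Answer: M(F(O(N(S)) Y C(Z)) G)

Derivation:
Step 1 (set M): focus=M path=root depth=0 children=['F', 'G'] (at root)
Step 2 (down 0): focus=F path=0 depth=1 children=['O', 'Y', 'C'] left=[] right=['G'] parent=M
Step 3 (up): focus=M path=root depth=0 children=['F', 'G'] (at root)
Step 4 (down 0): focus=F path=0 depth=1 children=['O', 'Y', 'C'] left=[] right=['G'] parent=M
Step 5 (right): focus=G path=1 depth=1 children=[] left=['F'] right=[] parent=M
Step 6 (up): focus=M path=root depth=0 children=['F', 'G'] (at root)
Step 7 (down 0): focus=F path=0 depth=1 children=['O', 'Y', 'C'] left=[] right=['G'] parent=M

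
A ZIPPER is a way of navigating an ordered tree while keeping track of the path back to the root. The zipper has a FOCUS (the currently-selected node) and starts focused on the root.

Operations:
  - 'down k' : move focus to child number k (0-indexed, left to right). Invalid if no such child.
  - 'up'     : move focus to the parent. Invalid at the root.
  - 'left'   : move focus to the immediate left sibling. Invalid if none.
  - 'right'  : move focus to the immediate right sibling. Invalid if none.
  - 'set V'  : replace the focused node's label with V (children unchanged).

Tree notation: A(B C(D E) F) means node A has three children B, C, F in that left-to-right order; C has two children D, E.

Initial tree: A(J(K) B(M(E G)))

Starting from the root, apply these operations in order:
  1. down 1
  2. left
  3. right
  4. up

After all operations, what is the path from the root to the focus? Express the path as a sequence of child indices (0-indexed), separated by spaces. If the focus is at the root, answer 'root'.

Step 1 (down 1): focus=B path=1 depth=1 children=['M'] left=['J'] right=[] parent=A
Step 2 (left): focus=J path=0 depth=1 children=['K'] left=[] right=['B'] parent=A
Step 3 (right): focus=B path=1 depth=1 children=['M'] left=['J'] right=[] parent=A
Step 4 (up): focus=A path=root depth=0 children=['J', 'B'] (at root)

Answer: root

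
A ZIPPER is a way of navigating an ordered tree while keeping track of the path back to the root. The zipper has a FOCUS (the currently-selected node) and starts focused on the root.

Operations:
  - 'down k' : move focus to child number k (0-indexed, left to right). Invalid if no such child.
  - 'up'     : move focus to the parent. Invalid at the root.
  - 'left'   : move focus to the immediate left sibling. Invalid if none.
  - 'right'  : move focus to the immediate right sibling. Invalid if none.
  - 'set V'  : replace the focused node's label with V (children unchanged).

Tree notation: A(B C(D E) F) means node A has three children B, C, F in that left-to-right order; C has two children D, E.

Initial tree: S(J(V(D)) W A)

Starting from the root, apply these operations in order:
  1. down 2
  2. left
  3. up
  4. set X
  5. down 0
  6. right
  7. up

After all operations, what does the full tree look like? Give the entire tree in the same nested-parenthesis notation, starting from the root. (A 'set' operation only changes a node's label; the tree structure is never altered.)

Step 1 (down 2): focus=A path=2 depth=1 children=[] left=['J', 'W'] right=[] parent=S
Step 2 (left): focus=W path=1 depth=1 children=[] left=['J'] right=['A'] parent=S
Step 3 (up): focus=S path=root depth=0 children=['J', 'W', 'A'] (at root)
Step 4 (set X): focus=X path=root depth=0 children=['J', 'W', 'A'] (at root)
Step 5 (down 0): focus=J path=0 depth=1 children=['V'] left=[] right=['W', 'A'] parent=X
Step 6 (right): focus=W path=1 depth=1 children=[] left=['J'] right=['A'] parent=X
Step 7 (up): focus=X path=root depth=0 children=['J', 'W', 'A'] (at root)

Answer: X(J(V(D)) W A)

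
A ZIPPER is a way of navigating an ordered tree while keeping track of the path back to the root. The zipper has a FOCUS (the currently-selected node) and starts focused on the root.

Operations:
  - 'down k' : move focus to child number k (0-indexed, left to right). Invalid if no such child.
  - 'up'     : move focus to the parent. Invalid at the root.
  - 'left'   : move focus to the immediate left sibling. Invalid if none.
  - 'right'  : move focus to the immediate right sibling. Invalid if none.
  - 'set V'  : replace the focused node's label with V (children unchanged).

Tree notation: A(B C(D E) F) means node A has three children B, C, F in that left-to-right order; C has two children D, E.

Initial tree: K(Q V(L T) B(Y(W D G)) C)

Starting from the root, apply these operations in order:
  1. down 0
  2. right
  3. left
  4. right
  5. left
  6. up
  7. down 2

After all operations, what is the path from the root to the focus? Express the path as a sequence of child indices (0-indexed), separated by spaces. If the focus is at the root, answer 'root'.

Step 1 (down 0): focus=Q path=0 depth=1 children=[] left=[] right=['V', 'B', 'C'] parent=K
Step 2 (right): focus=V path=1 depth=1 children=['L', 'T'] left=['Q'] right=['B', 'C'] parent=K
Step 3 (left): focus=Q path=0 depth=1 children=[] left=[] right=['V', 'B', 'C'] parent=K
Step 4 (right): focus=V path=1 depth=1 children=['L', 'T'] left=['Q'] right=['B', 'C'] parent=K
Step 5 (left): focus=Q path=0 depth=1 children=[] left=[] right=['V', 'B', 'C'] parent=K
Step 6 (up): focus=K path=root depth=0 children=['Q', 'V', 'B', 'C'] (at root)
Step 7 (down 2): focus=B path=2 depth=1 children=['Y'] left=['Q', 'V'] right=['C'] parent=K

Answer: 2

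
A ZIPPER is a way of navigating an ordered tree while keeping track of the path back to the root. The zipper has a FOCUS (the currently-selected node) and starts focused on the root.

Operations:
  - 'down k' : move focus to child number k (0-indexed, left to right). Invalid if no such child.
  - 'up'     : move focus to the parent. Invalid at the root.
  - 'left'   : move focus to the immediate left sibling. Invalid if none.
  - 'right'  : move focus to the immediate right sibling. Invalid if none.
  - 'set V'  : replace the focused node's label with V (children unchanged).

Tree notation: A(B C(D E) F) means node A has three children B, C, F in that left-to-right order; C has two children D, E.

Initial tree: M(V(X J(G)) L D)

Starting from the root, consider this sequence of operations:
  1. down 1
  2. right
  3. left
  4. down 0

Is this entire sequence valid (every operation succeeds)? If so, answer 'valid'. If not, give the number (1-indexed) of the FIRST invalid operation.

Step 1 (down 1): focus=L path=1 depth=1 children=[] left=['V'] right=['D'] parent=M
Step 2 (right): focus=D path=2 depth=1 children=[] left=['V', 'L'] right=[] parent=M
Step 3 (left): focus=L path=1 depth=1 children=[] left=['V'] right=['D'] parent=M
Step 4 (down 0): INVALID

Answer: 4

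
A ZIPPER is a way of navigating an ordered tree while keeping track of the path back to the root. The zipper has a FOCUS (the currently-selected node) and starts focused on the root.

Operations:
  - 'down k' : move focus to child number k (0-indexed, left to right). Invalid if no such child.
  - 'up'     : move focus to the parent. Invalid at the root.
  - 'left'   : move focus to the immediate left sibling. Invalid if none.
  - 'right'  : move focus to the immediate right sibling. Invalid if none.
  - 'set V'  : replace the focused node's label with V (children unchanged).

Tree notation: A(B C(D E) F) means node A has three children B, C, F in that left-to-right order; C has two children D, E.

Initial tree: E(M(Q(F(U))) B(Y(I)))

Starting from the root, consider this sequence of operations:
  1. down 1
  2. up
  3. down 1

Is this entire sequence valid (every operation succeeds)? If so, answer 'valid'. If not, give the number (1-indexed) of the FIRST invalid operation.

Step 1 (down 1): focus=B path=1 depth=1 children=['Y'] left=['M'] right=[] parent=E
Step 2 (up): focus=E path=root depth=0 children=['M', 'B'] (at root)
Step 3 (down 1): focus=B path=1 depth=1 children=['Y'] left=['M'] right=[] parent=E

Answer: valid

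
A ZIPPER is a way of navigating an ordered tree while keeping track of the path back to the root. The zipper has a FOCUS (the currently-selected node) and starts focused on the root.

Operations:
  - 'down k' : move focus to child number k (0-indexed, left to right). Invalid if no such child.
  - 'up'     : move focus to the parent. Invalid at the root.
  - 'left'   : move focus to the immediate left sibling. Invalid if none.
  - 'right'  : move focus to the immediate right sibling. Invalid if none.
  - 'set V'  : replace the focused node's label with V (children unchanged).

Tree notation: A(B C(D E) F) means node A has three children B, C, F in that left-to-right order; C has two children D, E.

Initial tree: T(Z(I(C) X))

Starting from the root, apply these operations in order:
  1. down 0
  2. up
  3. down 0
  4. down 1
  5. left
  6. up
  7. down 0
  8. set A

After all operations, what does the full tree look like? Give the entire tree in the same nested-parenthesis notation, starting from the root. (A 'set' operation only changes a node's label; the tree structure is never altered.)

Answer: T(Z(A(C) X))

Derivation:
Step 1 (down 0): focus=Z path=0 depth=1 children=['I', 'X'] left=[] right=[] parent=T
Step 2 (up): focus=T path=root depth=0 children=['Z'] (at root)
Step 3 (down 0): focus=Z path=0 depth=1 children=['I', 'X'] left=[] right=[] parent=T
Step 4 (down 1): focus=X path=0/1 depth=2 children=[] left=['I'] right=[] parent=Z
Step 5 (left): focus=I path=0/0 depth=2 children=['C'] left=[] right=['X'] parent=Z
Step 6 (up): focus=Z path=0 depth=1 children=['I', 'X'] left=[] right=[] parent=T
Step 7 (down 0): focus=I path=0/0 depth=2 children=['C'] left=[] right=['X'] parent=Z
Step 8 (set A): focus=A path=0/0 depth=2 children=['C'] left=[] right=['X'] parent=Z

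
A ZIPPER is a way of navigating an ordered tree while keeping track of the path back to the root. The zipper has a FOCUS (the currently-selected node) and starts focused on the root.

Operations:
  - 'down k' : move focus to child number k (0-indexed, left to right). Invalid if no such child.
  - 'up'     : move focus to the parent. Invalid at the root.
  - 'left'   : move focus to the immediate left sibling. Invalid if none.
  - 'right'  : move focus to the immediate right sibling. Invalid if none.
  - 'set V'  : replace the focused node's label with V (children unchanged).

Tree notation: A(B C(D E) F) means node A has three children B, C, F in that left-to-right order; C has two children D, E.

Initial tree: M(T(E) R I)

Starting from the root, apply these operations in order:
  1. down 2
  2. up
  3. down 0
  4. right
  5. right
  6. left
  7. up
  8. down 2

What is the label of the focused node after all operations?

Step 1 (down 2): focus=I path=2 depth=1 children=[] left=['T', 'R'] right=[] parent=M
Step 2 (up): focus=M path=root depth=0 children=['T', 'R', 'I'] (at root)
Step 3 (down 0): focus=T path=0 depth=1 children=['E'] left=[] right=['R', 'I'] parent=M
Step 4 (right): focus=R path=1 depth=1 children=[] left=['T'] right=['I'] parent=M
Step 5 (right): focus=I path=2 depth=1 children=[] left=['T', 'R'] right=[] parent=M
Step 6 (left): focus=R path=1 depth=1 children=[] left=['T'] right=['I'] parent=M
Step 7 (up): focus=M path=root depth=0 children=['T', 'R', 'I'] (at root)
Step 8 (down 2): focus=I path=2 depth=1 children=[] left=['T', 'R'] right=[] parent=M

Answer: I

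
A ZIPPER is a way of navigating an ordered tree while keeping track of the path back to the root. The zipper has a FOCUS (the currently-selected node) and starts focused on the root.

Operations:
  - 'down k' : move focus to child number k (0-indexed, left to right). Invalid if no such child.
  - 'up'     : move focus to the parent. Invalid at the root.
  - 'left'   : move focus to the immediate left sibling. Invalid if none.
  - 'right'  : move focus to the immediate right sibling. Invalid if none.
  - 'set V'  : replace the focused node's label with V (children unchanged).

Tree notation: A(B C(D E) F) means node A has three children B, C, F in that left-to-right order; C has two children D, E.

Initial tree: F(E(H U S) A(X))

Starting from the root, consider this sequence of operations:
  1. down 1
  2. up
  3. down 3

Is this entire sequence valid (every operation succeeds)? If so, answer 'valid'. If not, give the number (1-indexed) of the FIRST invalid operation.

Step 1 (down 1): focus=A path=1 depth=1 children=['X'] left=['E'] right=[] parent=F
Step 2 (up): focus=F path=root depth=0 children=['E', 'A'] (at root)
Step 3 (down 3): INVALID

Answer: 3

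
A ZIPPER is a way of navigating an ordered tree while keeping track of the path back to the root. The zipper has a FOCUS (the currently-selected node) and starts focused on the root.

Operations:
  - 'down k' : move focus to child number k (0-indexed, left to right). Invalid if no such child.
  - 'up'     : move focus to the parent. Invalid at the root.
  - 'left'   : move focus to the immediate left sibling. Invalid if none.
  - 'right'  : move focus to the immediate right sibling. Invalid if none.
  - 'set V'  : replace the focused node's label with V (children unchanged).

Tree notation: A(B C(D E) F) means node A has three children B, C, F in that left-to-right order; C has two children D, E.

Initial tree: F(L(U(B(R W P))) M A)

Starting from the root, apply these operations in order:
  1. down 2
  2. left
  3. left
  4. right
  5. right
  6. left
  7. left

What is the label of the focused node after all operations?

Answer: L

Derivation:
Step 1 (down 2): focus=A path=2 depth=1 children=[] left=['L', 'M'] right=[] parent=F
Step 2 (left): focus=M path=1 depth=1 children=[] left=['L'] right=['A'] parent=F
Step 3 (left): focus=L path=0 depth=1 children=['U'] left=[] right=['M', 'A'] parent=F
Step 4 (right): focus=M path=1 depth=1 children=[] left=['L'] right=['A'] parent=F
Step 5 (right): focus=A path=2 depth=1 children=[] left=['L', 'M'] right=[] parent=F
Step 6 (left): focus=M path=1 depth=1 children=[] left=['L'] right=['A'] parent=F
Step 7 (left): focus=L path=0 depth=1 children=['U'] left=[] right=['M', 'A'] parent=F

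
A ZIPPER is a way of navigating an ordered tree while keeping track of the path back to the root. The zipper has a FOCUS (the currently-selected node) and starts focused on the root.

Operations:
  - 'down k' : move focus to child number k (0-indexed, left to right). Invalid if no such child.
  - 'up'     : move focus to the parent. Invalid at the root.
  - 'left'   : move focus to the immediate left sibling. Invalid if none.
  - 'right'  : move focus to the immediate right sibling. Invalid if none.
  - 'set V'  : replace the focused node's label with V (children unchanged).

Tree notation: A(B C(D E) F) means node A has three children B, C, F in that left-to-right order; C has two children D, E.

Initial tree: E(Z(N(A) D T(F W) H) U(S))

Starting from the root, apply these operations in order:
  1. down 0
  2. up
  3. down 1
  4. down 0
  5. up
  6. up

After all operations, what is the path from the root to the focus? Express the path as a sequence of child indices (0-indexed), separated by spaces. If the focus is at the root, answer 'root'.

Step 1 (down 0): focus=Z path=0 depth=1 children=['N', 'D', 'T', 'H'] left=[] right=['U'] parent=E
Step 2 (up): focus=E path=root depth=0 children=['Z', 'U'] (at root)
Step 3 (down 1): focus=U path=1 depth=1 children=['S'] left=['Z'] right=[] parent=E
Step 4 (down 0): focus=S path=1/0 depth=2 children=[] left=[] right=[] parent=U
Step 5 (up): focus=U path=1 depth=1 children=['S'] left=['Z'] right=[] parent=E
Step 6 (up): focus=E path=root depth=0 children=['Z', 'U'] (at root)

Answer: root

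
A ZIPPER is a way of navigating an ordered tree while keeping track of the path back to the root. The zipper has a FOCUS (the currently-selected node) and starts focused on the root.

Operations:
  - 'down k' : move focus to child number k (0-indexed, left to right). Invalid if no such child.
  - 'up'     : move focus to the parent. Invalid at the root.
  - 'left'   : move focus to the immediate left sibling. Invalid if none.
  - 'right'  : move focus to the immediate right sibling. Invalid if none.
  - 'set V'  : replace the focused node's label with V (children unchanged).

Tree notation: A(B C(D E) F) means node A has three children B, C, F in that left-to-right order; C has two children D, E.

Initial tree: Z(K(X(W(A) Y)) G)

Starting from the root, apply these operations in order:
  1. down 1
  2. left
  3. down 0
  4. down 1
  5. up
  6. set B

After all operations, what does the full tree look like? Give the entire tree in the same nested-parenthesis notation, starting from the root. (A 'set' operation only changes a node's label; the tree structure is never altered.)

Answer: Z(K(B(W(A) Y)) G)

Derivation:
Step 1 (down 1): focus=G path=1 depth=1 children=[] left=['K'] right=[] parent=Z
Step 2 (left): focus=K path=0 depth=1 children=['X'] left=[] right=['G'] parent=Z
Step 3 (down 0): focus=X path=0/0 depth=2 children=['W', 'Y'] left=[] right=[] parent=K
Step 4 (down 1): focus=Y path=0/0/1 depth=3 children=[] left=['W'] right=[] parent=X
Step 5 (up): focus=X path=0/0 depth=2 children=['W', 'Y'] left=[] right=[] parent=K
Step 6 (set B): focus=B path=0/0 depth=2 children=['W', 'Y'] left=[] right=[] parent=K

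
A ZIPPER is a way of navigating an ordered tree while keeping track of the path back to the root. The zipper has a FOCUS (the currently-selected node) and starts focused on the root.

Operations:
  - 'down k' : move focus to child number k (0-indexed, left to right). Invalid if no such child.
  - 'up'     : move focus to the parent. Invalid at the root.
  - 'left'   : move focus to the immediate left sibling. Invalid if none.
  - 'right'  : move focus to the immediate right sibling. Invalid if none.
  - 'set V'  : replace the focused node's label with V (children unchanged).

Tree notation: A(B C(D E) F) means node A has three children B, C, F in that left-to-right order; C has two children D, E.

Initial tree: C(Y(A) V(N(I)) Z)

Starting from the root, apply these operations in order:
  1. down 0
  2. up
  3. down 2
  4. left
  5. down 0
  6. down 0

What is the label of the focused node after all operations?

Step 1 (down 0): focus=Y path=0 depth=1 children=['A'] left=[] right=['V', 'Z'] parent=C
Step 2 (up): focus=C path=root depth=0 children=['Y', 'V', 'Z'] (at root)
Step 3 (down 2): focus=Z path=2 depth=1 children=[] left=['Y', 'V'] right=[] parent=C
Step 4 (left): focus=V path=1 depth=1 children=['N'] left=['Y'] right=['Z'] parent=C
Step 5 (down 0): focus=N path=1/0 depth=2 children=['I'] left=[] right=[] parent=V
Step 6 (down 0): focus=I path=1/0/0 depth=3 children=[] left=[] right=[] parent=N

Answer: I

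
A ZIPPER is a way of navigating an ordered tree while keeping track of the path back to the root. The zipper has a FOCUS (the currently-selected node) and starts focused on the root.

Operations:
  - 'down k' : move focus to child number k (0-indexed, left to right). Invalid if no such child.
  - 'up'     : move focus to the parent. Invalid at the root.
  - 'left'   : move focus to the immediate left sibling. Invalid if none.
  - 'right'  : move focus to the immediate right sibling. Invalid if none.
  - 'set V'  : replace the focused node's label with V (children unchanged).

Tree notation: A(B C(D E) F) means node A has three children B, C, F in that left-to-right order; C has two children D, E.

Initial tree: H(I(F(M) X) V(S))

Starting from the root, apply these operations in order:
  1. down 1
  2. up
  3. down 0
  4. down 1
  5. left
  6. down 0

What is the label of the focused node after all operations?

Step 1 (down 1): focus=V path=1 depth=1 children=['S'] left=['I'] right=[] parent=H
Step 2 (up): focus=H path=root depth=0 children=['I', 'V'] (at root)
Step 3 (down 0): focus=I path=0 depth=1 children=['F', 'X'] left=[] right=['V'] parent=H
Step 4 (down 1): focus=X path=0/1 depth=2 children=[] left=['F'] right=[] parent=I
Step 5 (left): focus=F path=0/0 depth=2 children=['M'] left=[] right=['X'] parent=I
Step 6 (down 0): focus=M path=0/0/0 depth=3 children=[] left=[] right=[] parent=F

Answer: M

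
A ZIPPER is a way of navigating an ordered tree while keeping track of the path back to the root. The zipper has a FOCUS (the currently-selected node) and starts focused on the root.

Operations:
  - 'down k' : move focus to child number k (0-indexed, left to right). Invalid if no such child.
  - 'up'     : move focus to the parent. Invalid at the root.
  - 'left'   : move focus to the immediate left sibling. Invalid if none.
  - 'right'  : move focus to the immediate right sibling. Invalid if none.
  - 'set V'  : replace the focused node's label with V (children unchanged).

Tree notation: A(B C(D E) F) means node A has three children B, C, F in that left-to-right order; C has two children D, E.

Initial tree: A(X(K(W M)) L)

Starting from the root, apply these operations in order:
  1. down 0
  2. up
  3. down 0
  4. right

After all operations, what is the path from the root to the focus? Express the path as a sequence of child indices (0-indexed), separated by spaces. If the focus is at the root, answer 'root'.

Answer: 1

Derivation:
Step 1 (down 0): focus=X path=0 depth=1 children=['K'] left=[] right=['L'] parent=A
Step 2 (up): focus=A path=root depth=0 children=['X', 'L'] (at root)
Step 3 (down 0): focus=X path=0 depth=1 children=['K'] left=[] right=['L'] parent=A
Step 4 (right): focus=L path=1 depth=1 children=[] left=['X'] right=[] parent=A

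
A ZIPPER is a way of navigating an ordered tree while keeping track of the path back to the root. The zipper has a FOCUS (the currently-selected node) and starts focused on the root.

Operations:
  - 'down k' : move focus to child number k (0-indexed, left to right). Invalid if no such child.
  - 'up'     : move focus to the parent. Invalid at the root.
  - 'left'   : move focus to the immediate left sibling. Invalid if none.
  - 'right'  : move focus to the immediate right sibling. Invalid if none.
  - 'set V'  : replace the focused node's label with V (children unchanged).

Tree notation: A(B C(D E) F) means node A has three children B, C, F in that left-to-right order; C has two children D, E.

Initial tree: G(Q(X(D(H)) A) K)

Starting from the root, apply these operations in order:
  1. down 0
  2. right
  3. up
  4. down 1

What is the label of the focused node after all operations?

Answer: K

Derivation:
Step 1 (down 0): focus=Q path=0 depth=1 children=['X', 'A'] left=[] right=['K'] parent=G
Step 2 (right): focus=K path=1 depth=1 children=[] left=['Q'] right=[] parent=G
Step 3 (up): focus=G path=root depth=0 children=['Q', 'K'] (at root)
Step 4 (down 1): focus=K path=1 depth=1 children=[] left=['Q'] right=[] parent=G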